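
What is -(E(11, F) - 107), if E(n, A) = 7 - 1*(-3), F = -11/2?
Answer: 97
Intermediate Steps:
F = -11/2 (F = -11*1/2 = -11/2 ≈ -5.5000)
E(n, A) = 10 (E(n, A) = 7 + 3 = 10)
-(E(11, F) - 107) = -(10 - 107) = -1*(-97) = 97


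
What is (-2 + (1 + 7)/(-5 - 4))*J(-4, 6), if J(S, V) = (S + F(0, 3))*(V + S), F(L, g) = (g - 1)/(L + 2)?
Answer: 52/3 ≈ 17.333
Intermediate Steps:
F(L, g) = (-1 + g)/(2 + L)
J(S, V) = (1 + S)*(S + V) (J(S, V) = (S + (-1 + 3)/(2 + 0))*(V + S) = (S + 2/2)*(S + V) = (S + (1/2)*2)*(S + V) = (S + 1)*(S + V) = (1 + S)*(S + V))
(-2 + (1 + 7)/(-5 - 4))*J(-4, 6) = (-2 + (1 + 7)/(-5 - 4))*(-4 + 6 + (-4)**2 - 4*6) = (-2 + 8/(-9))*(-4 + 6 + 16 - 24) = (-2 + 8*(-1/9))*(-6) = (-2 - 8/9)*(-6) = -26/9*(-6) = 52/3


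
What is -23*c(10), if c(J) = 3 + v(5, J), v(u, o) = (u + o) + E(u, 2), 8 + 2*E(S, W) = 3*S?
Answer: -989/2 ≈ -494.50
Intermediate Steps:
E(S, W) = -4 + 3*S/2 (E(S, W) = -4 + (3*S)/2 = -4 + 3*S/2)
v(u, o) = -4 + o + 5*u/2 (v(u, o) = (u + o) + (-4 + 3*u/2) = (o + u) + (-4 + 3*u/2) = -4 + o + 5*u/2)
c(J) = 23/2 + J (c(J) = 3 + (-4 + J + (5/2)*5) = 3 + (-4 + J + 25/2) = 3 + (17/2 + J) = 23/2 + J)
-23*c(10) = -23*(23/2 + 10) = -23*43/2 = -989/2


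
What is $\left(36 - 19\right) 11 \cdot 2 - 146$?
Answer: $228$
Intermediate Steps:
$\left(36 - 19\right) 11 \cdot 2 - 146 = \left(36 - 19\right) 22 - 146 = 17 \cdot 22 - 146 = 374 - 146 = 228$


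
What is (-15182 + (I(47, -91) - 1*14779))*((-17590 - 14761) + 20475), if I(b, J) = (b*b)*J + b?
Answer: 2742560308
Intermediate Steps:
I(b, J) = b + J*b**2 (I(b, J) = b**2*J + b = J*b**2 + b = b + J*b**2)
(-15182 + (I(47, -91) - 1*14779))*((-17590 - 14761) + 20475) = (-15182 + (47*(1 - 91*47) - 1*14779))*((-17590 - 14761) + 20475) = (-15182 + (47*(1 - 4277) - 14779))*(-32351 + 20475) = (-15182 + (47*(-4276) - 14779))*(-11876) = (-15182 + (-200972 - 14779))*(-11876) = (-15182 - 215751)*(-11876) = -230933*(-11876) = 2742560308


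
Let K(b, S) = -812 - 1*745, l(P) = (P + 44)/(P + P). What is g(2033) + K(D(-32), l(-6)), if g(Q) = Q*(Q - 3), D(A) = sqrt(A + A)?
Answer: 4125433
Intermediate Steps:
D(A) = sqrt(2)*sqrt(A) (D(A) = sqrt(2*A) = sqrt(2)*sqrt(A))
l(P) = (44 + P)/(2*P) (l(P) = (44 + P)/((2*P)) = (44 + P)*(1/(2*P)) = (44 + P)/(2*P))
g(Q) = Q*(-3 + Q)
K(b, S) = -1557 (K(b, S) = -812 - 745 = -1557)
g(2033) + K(D(-32), l(-6)) = 2033*(-3 + 2033) - 1557 = 2033*2030 - 1557 = 4126990 - 1557 = 4125433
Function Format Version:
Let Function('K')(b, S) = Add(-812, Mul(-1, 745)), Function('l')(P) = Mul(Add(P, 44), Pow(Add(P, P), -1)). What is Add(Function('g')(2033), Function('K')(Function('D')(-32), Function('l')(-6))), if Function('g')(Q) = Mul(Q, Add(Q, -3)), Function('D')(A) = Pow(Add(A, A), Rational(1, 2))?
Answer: 4125433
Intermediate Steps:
Function('D')(A) = Mul(Pow(2, Rational(1, 2)), Pow(A, Rational(1, 2))) (Function('D')(A) = Pow(Mul(2, A), Rational(1, 2)) = Mul(Pow(2, Rational(1, 2)), Pow(A, Rational(1, 2))))
Function('l')(P) = Mul(Rational(1, 2), Pow(P, -1), Add(44, P)) (Function('l')(P) = Mul(Add(44, P), Pow(Mul(2, P), -1)) = Mul(Add(44, P), Mul(Rational(1, 2), Pow(P, -1))) = Mul(Rational(1, 2), Pow(P, -1), Add(44, P)))
Function('g')(Q) = Mul(Q, Add(-3, Q))
Function('K')(b, S) = -1557 (Function('K')(b, S) = Add(-812, -745) = -1557)
Add(Function('g')(2033), Function('K')(Function('D')(-32), Function('l')(-6))) = Add(Mul(2033, Add(-3, 2033)), -1557) = Add(Mul(2033, 2030), -1557) = Add(4126990, -1557) = 4125433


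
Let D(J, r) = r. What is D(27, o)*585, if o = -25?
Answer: -14625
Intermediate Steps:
D(27, o)*585 = -25*585 = -14625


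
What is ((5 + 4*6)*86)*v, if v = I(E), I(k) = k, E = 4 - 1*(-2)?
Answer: 14964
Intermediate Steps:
E = 6 (E = 4 + 2 = 6)
v = 6
((5 + 4*6)*86)*v = ((5 + 4*6)*86)*6 = ((5 + 24)*86)*6 = (29*86)*6 = 2494*6 = 14964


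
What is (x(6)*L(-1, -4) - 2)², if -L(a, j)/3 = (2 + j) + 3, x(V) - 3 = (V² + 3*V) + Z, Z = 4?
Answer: 34225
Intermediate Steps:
x(V) = 7 + V² + 3*V (x(V) = 3 + ((V² + 3*V) + 4) = 3 + (4 + V² + 3*V) = 7 + V² + 3*V)
L(a, j) = -15 - 3*j (L(a, j) = -3*((2 + j) + 3) = -3*(5 + j) = -15 - 3*j)
(x(6)*L(-1, -4) - 2)² = ((7 + 6² + 3*6)*(-15 - 3*(-4)) - 2)² = ((7 + 36 + 18)*(-15 + 12) - 2)² = (61*(-3) - 2)² = (-183 - 2)² = (-185)² = 34225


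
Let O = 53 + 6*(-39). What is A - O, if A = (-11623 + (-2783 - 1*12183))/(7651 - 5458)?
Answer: 123448/731 ≈ 168.88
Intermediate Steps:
A = -8863/731 (A = (-11623 + (-2783 - 12183))/2193 = (-11623 - 14966)*(1/2193) = -26589*1/2193 = -8863/731 ≈ -12.124)
O = -181 (O = 53 - 234 = -181)
A - O = -8863/731 - 1*(-181) = -8863/731 + 181 = 123448/731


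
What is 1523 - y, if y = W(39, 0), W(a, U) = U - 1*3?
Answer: 1526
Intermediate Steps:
W(a, U) = -3 + U (W(a, U) = U - 3 = -3 + U)
y = -3 (y = -3 + 0 = -3)
1523 - y = 1523 - 1*(-3) = 1523 + 3 = 1526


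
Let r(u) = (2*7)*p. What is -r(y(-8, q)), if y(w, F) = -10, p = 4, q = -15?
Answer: -56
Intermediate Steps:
r(u) = 56 (r(u) = (2*7)*4 = 14*4 = 56)
-r(y(-8, q)) = -1*56 = -56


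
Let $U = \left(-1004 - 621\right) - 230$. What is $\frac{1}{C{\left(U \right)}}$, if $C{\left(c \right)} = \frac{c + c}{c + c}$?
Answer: $1$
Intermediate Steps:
$U = -1855$ ($U = -1625 - 230 = -1855$)
$C{\left(c \right)} = 1$ ($C{\left(c \right)} = \frac{2 c}{2 c} = 2 c \frac{1}{2 c} = 1$)
$\frac{1}{C{\left(U \right)}} = 1^{-1} = 1$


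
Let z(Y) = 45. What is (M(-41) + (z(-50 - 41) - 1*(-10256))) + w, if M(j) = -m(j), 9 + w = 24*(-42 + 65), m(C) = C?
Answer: 10885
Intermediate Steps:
w = 543 (w = -9 + 24*(-42 + 65) = -9 + 24*23 = -9 + 552 = 543)
M(j) = -j
(M(-41) + (z(-50 - 41) - 1*(-10256))) + w = (-1*(-41) + (45 - 1*(-10256))) + 543 = (41 + (45 + 10256)) + 543 = (41 + 10301) + 543 = 10342 + 543 = 10885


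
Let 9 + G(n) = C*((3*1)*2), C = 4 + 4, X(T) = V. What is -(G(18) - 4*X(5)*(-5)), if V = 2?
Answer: -79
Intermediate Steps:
X(T) = 2
C = 8
G(n) = 39 (G(n) = -9 + 8*((3*1)*2) = -9 + 8*(3*2) = -9 + 8*6 = -9 + 48 = 39)
-(G(18) - 4*X(5)*(-5)) = -(39 - 4*2*(-5)) = -(39 - 8*(-5)) = -(39 - 1*(-40)) = -(39 + 40) = -1*79 = -79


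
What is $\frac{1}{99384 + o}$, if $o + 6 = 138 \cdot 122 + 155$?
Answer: $\frac{1}{116369} \approx 8.5934 \cdot 10^{-6}$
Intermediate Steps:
$o = 16985$ ($o = -6 + \left(138 \cdot 122 + 155\right) = -6 + \left(16836 + 155\right) = -6 + 16991 = 16985$)
$\frac{1}{99384 + o} = \frac{1}{99384 + 16985} = \frac{1}{116369}$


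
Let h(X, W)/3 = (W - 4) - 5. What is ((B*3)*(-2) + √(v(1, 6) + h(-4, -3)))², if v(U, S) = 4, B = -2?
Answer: 112 + 96*I*√2 ≈ 112.0 + 135.76*I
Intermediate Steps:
h(X, W) = -27 + 3*W (h(X, W) = 3*((W - 4) - 5) = 3*((-4 + W) - 5) = 3*(-9 + W) = -27 + 3*W)
((B*3)*(-2) + √(v(1, 6) + h(-4, -3)))² = (-2*3*(-2) + √(4 + (-27 + 3*(-3))))² = (-6*(-2) + √(4 + (-27 - 9)))² = (12 + √(4 - 36))² = (12 + √(-32))² = (12 + 4*I*√2)²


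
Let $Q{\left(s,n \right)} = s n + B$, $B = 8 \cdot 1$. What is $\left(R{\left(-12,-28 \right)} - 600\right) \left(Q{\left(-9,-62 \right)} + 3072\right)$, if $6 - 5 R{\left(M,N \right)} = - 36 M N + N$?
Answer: $6642988$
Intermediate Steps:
$B = 8$
$Q{\left(s,n \right)} = 8 + n s$ ($Q{\left(s,n \right)} = s n + 8 = n s + 8 = 8 + n s$)
$R{\left(M,N \right)} = \frac{6}{5} - \frac{N}{5} + \frac{36 M N}{5}$ ($R{\left(M,N \right)} = \frac{6}{5} - \frac{- 36 M N + N}{5} = \frac{6}{5} - \frac{N - 36 M N}{5} = \frac{6}{5} + \left(- \frac{N}{5} + \frac{36 M N}{5}\right) = \frac{6}{5} - \frac{N}{5} + \frac{36 M N}{5}$)
$\left(R{\left(-12,-28 \right)} - 600\right) \left(Q{\left(-9,-62 \right)} + 3072\right) = \left(\left(\frac{6}{5} - - \frac{28}{5} + \frac{36}{5} \left(-12\right) \left(-28\right)\right) - 600\right) \left(\left(8 - -558\right) + 3072\right) = \left(\left(\frac{6}{5} + \frac{28}{5} + \frac{12096}{5}\right) - 600\right) \left(\left(8 + 558\right) + 3072\right) = \left(2426 - 600\right) \left(566 + 3072\right) = 1826 \cdot 3638 = 6642988$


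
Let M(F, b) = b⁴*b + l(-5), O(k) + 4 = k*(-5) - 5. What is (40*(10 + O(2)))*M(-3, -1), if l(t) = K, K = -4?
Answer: 1800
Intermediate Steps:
l(t) = -4
O(k) = -9 - 5*k (O(k) = -4 + (k*(-5) - 5) = -4 + (-5*k - 5) = -4 + (-5 - 5*k) = -9 - 5*k)
M(F, b) = -4 + b⁵ (M(F, b) = b⁴*b - 4 = b⁵ - 4 = -4 + b⁵)
(40*(10 + O(2)))*M(-3, -1) = (40*(10 + (-9 - 5*2)))*(-4 + (-1)⁵) = (40*(10 + (-9 - 10)))*(-4 - 1) = (40*(10 - 19))*(-5) = (40*(-9))*(-5) = -360*(-5) = 1800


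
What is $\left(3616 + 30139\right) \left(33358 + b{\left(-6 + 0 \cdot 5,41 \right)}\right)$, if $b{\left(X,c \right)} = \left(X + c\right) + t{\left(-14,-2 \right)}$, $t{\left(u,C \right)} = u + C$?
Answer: $1126640635$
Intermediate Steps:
$t{\left(u,C \right)} = C + u$
$b{\left(X,c \right)} = -16 + X + c$ ($b{\left(X,c \right)} = \left(X + c\right) - 16 = -16 + X + c$)
$\left(3616 + 30139\right) \left(33358 + b{\left(-6 + 0 \cdot 5,41 \right)}\right) = \left(3616 + 30139\right) \left(33358 + \left(-16 + \left(-6 + 0 \cdot 5\right) + 41\right)\right) = 33755 \left(33358 + \left(-16 + \left(-6 + 0\right) + 41\right)\right) = 33755 \left(33358 - -19\right) = 33755 \left(33358 + 19\right) = 33755 \cdot 33377 = 1126640635$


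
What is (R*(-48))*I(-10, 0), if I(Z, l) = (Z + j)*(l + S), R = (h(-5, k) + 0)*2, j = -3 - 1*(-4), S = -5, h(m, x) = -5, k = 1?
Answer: 21600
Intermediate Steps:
j = 1 (j = -3 + 4 = 1)
R = -10 (R = (-5 + 0)*2 = -5*2 = -10)
I(Z, l) = (1 + Z)*(-5 + l) (I(Z, l) = (Z + 1)*(l - 5) = (1 + Z)*(-5 + l))
(R*(-48))*I(-10, 0) = (-10*(-48))*(-5 + 0 - 5*(-10) - 10*0) = 480*(-5 + 0 + 50 + 0) = 480*45 = 21600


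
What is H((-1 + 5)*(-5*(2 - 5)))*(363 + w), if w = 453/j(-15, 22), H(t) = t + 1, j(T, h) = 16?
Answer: 381921/16 ≈ 23870.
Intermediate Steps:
H(t) = 1 + t
w = 453/16 ≈ 28.313
H((-1 + 5)*(-5*(2 - 5)))*(363 + w) = (1 + (-1 + 5)*(-5*(2 - 5)))*(363 + 453/16) = (1 + 4*(-5*(-3)))*(6261/16) = (1 + 4*15)*(6261/16) = (1 + 60)*(6261/16) = 61*(6261/16) = 381921/16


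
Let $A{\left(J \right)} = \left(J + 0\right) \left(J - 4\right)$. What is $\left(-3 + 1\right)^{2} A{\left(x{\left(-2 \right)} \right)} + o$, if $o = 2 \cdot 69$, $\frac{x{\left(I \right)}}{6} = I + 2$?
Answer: $138$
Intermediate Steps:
$x{\left(I \right)} = 12 + 6 I$ ($x{\left(I \right)} = 6 \left(I + 2\right) = 6 \left(2 + I\right) = 12 + 6 I$)
$A{\left(J \right)} = J \left(-4 + J\right)$
$o = 138$
$\left(-3 + 1\right)^{2} A{\left(x{\left(-2 \right)} \right)} + o = \left(-3 + 1\right)^{2} \left(12 + 6 \left(-2\right)\right) \left(-4 + \left(12 + 6 \left(-2\right)\right)\right) + 138 = \left(-2\right)^{2} \left(12 - 12\right) \left(-4 + \left(12 - 12\right)\right) + 138 = 4 \cdot 0 \left(-4 + 0\right) + 138 = 4 \cdot 0 \left(-4\right) + 138 = 4 \cdot 0 + 138 = 0 + 138 = 138$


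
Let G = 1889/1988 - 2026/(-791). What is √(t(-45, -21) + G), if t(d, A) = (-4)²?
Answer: √246161806345/112322 ≈ 4.4172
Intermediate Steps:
G = 788841/224644 (G = 1889*(1/1988) - 2026*(-1/791) = 1889/1988 + 2026/791 = 788841/224644 ≈ 3.5115)
t(d, A) = 16
√(t(-45, -21) + G) = √(16 + 788841/224644) = √(4383145/224644) = √246161806345/112322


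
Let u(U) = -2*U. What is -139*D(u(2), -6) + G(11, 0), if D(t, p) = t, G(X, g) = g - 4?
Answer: 552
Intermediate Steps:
G(X, g) = -4 + g
-139*D(u(2), -6) + G(11, 0) = -(-278)*2 + (-4 + 0) = -139*(-4) - 4 = 556 - 4 = 552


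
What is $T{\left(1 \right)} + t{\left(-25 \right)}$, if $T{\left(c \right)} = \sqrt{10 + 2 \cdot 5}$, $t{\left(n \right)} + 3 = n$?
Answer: $-28 + 2 \sqrt{5} \approx -23.528$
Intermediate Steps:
$t{\left(n \right)} = -3 + n$
$T{\left(c \right)} = 2 \sqrt{5}$ ($T{\left(c \right)} = \sqrt{10 + 10} = \sqrt{20} = 2 \sqrt{5}$)
$T{\left(1 \right)} + t{\left(-25 \right)} = 2 \sqrt{5} - 28 = -28 + 2 \sqrt{5}$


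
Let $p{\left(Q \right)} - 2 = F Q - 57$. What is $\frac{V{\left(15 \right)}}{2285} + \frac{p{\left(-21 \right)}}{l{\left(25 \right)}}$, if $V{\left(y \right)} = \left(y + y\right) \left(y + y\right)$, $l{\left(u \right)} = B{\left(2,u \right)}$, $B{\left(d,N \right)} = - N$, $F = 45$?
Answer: $\frac{18460}{457} \approx 40.394$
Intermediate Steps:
$p{\left(Q \right)} = -55 + 45 Q$ ($p{\left(Q \right)} = 2 + \left(45 Q - 57\right) = 2 + \left(-57 + 45 Q\right) = -55 + 45 Q$)
$l{\left(u \right)} = - u$
$V{\left(y \right)} = 4 y^{2}$ ($V{\left(y \right)} = 2 y 2 y = 4 y^{2}$)
$\frac{V{\left(15 \right)}}{2285} + \frac{p{\left(-21 \right)}}{l{\left(25 \right)}} = \frac{4 \cdot 15^{2}}{2285} + \frac{-55 + 45 \left(-21\right)}{\left(-1\right) 25} = 4 \cdot 225 \cdot \frac{1}{2285} + \frac{-55 - 945}{-25} = 900 \cdot \frac{1}{2285} - -40 = \frac{180}{457} + 40 = \frac{18460}{457}$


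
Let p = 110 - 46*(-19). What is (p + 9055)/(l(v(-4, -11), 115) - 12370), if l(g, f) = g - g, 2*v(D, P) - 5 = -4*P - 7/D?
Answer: -10039/12370 ≈ -0.81156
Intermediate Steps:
v(D, P) = 5/2 - 2*P - 7/(2*D) (v(D, P) = 5/2 + (-4*P - 7/D)/2 = 5/2 + (-7/D - 4*P)/2 = 5/2 + (-2*P - 7/(2*D)) = 5/2 - 2*P - 7/(2*D))
l(g, f) = 0
p = 984 (p = 110 + 874 = 984)
(p + 9055)/(l(v(-4, -11), 115) - 12370) = (984 + 9055)/(0 - 12370) = 10039/(-12370) = 10039*(-1/12370) = -10039/12370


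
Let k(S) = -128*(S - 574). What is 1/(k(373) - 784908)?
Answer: -1/759180 ≈ -1.3172e-6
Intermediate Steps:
k(S) = 73472 - 128*S (k(S) = -128*(-574 + S) = 73472 - 128*S)
1/(k(373) - 784908) = 1/((73472 - 128*373) - 784908) = 1/((73472 - 47744) - 784908) = 1/(25728 - 784908) = 1/(-759180) = -1/759180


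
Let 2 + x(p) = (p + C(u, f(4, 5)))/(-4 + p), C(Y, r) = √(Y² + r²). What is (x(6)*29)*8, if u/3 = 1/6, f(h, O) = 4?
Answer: 232 + 58*√65 ≈ 699.61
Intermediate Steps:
u = ½ (u = 3/6 = 3*(⅙) = ½ ≈ 0.50000)
x(p) = -2 + (p + √65/2)/(-4 + p) (x(p) = -2 + (p + √((½)² + 4²))/(-4 + p) = -2 + (p + √(¼ + 16))/(-4 + p) = -2 + (p + √(65/4))/(-4 + p) = -2 + (p + √65/2)/(-4 + p))
(x(6)*29)*8 = (((8 + √65/2 - 1*6)/(-4 + 6))*29)*8 = (((8 + √65/2 - 6)/2)*29)*8 = (((2 + √65/2)/2)*29)*8 = ((1 + √65/4)*29)*8 = (29 + 29*√65/4)*8 = 232 + 58*√65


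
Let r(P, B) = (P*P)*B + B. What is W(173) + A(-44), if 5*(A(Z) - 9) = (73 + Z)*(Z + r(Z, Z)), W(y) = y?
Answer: -2471978/5 ≈ -4.9440e+5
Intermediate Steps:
r(P, B) = B + B*P² (r(P, B) = P²*B + B = B*P² + B = B + B*P²)
A(Z) = 9 + (73 + Z)*(Z + Z*(1 + Z²))/5 (A(Z) = 9 + ((73 + Z)*(Z + Z*(1 + Z²)))/5 = 9 + (73 + Z)*(Z + Z*(1 + Z²))/5)
W(173) + A(-44) = 173 + (9 + (⅕)*(-44)⁴ + (⅖)*(-44)² + (73/5)*(-44)³ + (146/5)*(-44)) = 173 + (9 + (⅕)*3748096 + (⅖)*1936 + (73/5)*(-85184) - 6424/5) = 173 + (9 + 3748096/5 + 3872/5 - 6218432/5 - 6424/5) = 173 - 2472843/5 = -2471978/5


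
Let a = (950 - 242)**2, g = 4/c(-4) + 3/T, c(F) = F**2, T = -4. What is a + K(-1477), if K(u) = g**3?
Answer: 4010111/8 ≈ 5.0126e+5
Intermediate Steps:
g = -1/2 (g = 4/((-4)**2) + 3/(-4) = 4/16 + 3*(-1/4) = 4*(1/16) - 3/4 = 1/4 - 3/4 = -1/2 ≈ -0.50000)
a = 501264 (a = 708**2 = 501264)
K(u) = -1/8 (K(u) = (-1/2)**3 = -1/8)
a + K(-1477) = 501264 - 1/8 = 4010111/8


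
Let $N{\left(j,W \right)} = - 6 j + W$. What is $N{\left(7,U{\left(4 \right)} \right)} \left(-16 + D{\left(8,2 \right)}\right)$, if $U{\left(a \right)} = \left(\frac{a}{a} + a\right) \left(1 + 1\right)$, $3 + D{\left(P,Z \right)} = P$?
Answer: $352$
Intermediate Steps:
$D{\left(P,Z \right)} = -3 + P$
$U{\left(a \right)} = 2 + 2 a$ ($U{\left(a \right)} = \left(1 + a\right) 2 = 2 + 2 a$)
$N{\left(j,W \right)} = W - 6 j$
$N{\left(7,U{\left(4 \right)} \right)} \left(-16 + D{\left(8,2 \right)}\right) = \left(\left(2 + 2 \cdot 4\right) - 42\right) \left(-16 + \left(-3 + 8\right)\right) = \left(\left(2 + 8\right) - 42\right) \left(-16 + 5\right) = \left(10 - 42\right) \left(-11\right) = \left(-32\right) \left(-11\right) = 352$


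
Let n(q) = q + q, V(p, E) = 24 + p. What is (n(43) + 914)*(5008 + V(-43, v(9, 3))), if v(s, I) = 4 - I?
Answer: 4989000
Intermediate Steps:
n(q) = 2*q
(n(43) + 914)*(5008 + V(-43, v(9, 3))) = (2*43 + 914)*(5008 + (24 - 43)) = (86 + 914)*(5008 - 19) = 1000*4989 = 4989000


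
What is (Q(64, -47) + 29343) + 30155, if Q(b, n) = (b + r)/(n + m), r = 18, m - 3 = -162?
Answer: 6128253/103 ≈ 59498.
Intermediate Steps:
m = -159 (m = 3 - 162 = -159)
Q(b, n) = (18 + b)/(-159 + n) (Q(b, n) = (b + 18)/(n - 159) = (18 + b)/(-159 + n))
(Q(64, -47) + 29343) + 30155 = ((18 + 64)/(-159 - 47) + 29343) + 30155 = (82/(-206) + 29343) + 30155 = (-1/206*82 + 29343) + 30155 = (-41/103 + 29343) + 30155 = 3022288/103 + 30155 = 6128253/103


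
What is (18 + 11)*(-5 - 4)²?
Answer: 2349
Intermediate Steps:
(18 + 11)*(-5 - 4)² = 29*(-9)² = 29*81 = 2349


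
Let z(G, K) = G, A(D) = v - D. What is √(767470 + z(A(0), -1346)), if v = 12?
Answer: √767482 ≈ 876.06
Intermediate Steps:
A(D) = 12 - D
√(767470 + z(A(0), -1346)) = √(767470 + (12 - 1*0)) = √(767470 + (12 + 0)) = √(767470 + 12) = √767482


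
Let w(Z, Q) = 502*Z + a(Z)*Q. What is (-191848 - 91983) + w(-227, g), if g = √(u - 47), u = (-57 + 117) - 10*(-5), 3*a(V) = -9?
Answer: -397785 - 9*√7 ≈ -3.9781e+5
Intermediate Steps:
a(V) = -3 (a(V) = (⅓)*(-9) = -3)
u = 110 (u = 60 + 50 = 110)
g = 3*√7 (g = √(110 - 47) = √63 = 3*√7 ≈ 7.9373)
w(Z, Q) = -3*Q + 502*Z (w(Z, Q) = 502*Z - 3*Q = -3*Q + 502*Z)
(-191848 - 91983) + w(-227, g) = (-191848 - 91983) + (-9*√7 + 502*(-227)) = -283831 + (-9*√7 - 113954) = -283831 + (-113954 - 9*√7) = -397785 - 9*√7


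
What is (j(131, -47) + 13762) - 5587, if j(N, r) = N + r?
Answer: 8259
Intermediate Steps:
(j(131, -47) + 13762) - 5587 = ((131 - 47) + 13762) - 5587 = (84 + 13762) - 5587 = 13846 - 5587 = 8259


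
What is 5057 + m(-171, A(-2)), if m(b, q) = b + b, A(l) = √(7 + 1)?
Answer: 4715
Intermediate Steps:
A(l) = 2*√2 (A(l) = √8 = 2*√2)
m(b, q) = 2*b
5057 + m(-171, A(-2)) = 5057 + 2*(-171) = 5057 - 342 = 4715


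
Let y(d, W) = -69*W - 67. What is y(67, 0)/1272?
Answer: -67/1272 ≈ -0.052673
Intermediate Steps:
y(d, W) = -67 - 69*W
y(67, 0)/1272 = (-67 - 69*0)/1272 = (-67 + 0)*(1/1272) = -67*1/1272 = -67/1272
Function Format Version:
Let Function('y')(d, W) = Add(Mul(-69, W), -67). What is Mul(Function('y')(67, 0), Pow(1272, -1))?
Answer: Rational(-67, 1272) ≈ -0.052673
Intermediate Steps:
Function('y')(d, W) = Add(-67, Mul(-69, W))
Mul(Function('y')(67, 0), Pow(1272, -1)) = Mul(Add(-67, Mul(-69, 0)), Pow(1272, -1)) = Mul(Add(-67, 0), Rational(1, 1272)) = Mul(-67, Rational(1, 1272)) = Rational(-67, 1272)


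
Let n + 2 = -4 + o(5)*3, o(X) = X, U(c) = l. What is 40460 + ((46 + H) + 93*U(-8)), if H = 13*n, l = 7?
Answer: 41274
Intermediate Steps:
U(c) = 7
n = 9 (n = -2 + (-4 + 5*3) = -2 + (-4 + 15) = -2 + 11 = 9)
H = 117 (H = 13*9 = 117)
40460 + ((46 + H) + 93*U(-8)) = 40460 + ((46 + 117) + 93*7) = 40460 + (163 + 651) = 40460 + 814 = 41274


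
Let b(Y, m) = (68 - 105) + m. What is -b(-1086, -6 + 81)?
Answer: -38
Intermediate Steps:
b(Y, m) = -37 + m
-b(-1086, -6 + 81) = -(-37 + (-6 + 81)) = -(-37 + 75) = -1*38 = -38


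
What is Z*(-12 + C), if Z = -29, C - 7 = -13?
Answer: 522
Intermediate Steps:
C = -6 (C = 7 - 13 = -6)
Z*(-12 + C) = -29*(-12 - 6) = -29*(-18) = 522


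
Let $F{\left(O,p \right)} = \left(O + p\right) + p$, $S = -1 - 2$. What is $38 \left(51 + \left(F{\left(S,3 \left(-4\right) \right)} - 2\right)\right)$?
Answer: $836$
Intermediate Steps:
$S = -3$
$F{\left(O,p \right)} = O + 2 p$
$38 \left(51 + \left(F{\left(S,3 \left(-4\right) \right)} - 2\right)\right) = 38 \left(51 + \left(\left(-3 + 2 \cdot 3 \left(-4\right)\right) - 2\right)\right) = 38 \left(51 + \left(\left(-3 + 2 \left(-12\right)\right) - 2\right)\right) = 38 \left(51 - 29\right) = 38 \cdot 22 = 836$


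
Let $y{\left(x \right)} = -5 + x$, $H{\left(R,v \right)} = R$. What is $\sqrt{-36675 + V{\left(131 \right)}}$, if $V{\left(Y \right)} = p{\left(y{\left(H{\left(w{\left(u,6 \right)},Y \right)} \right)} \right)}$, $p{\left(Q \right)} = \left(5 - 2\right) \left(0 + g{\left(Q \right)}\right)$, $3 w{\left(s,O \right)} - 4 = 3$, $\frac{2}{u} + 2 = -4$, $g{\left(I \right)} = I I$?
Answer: $\frac{i \sqrt{329883}}{3} \approx 191.45 i$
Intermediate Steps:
$g{\left(I \right)} = I^{2}$
$u = - \frac{1}{3}$ ($u = \frac{2}{-2 - 4} = \frac{2}{-6} = 2 \left(- \frac{1}{6}\right) = - \frac{1}{3} \approx -0.33333$)
$w{\left(s,O \right)} = \frac{7}{3}$ ($w{\left(s,O \right)} = \frac{4}{3} + \frac{1}{3} \cdot 3 = \frac{4}{3} + 1 = \frac{7}{3}$)
$p{\left(Q \right)} = 3 Q^{2}$ ($p{\left(Q \right)} = \left(5 - 2\right) \left(0 + Q^{2}\right) = 3 Q^{2}$)
$V{\left(Y \right)} = \frac{64}{3}$ ($V{\left(Y \right)} = 3 \left(-5 + \frac{7}{3}\right)^{2} = 3 \left(- \frac{8}{3}\right)^{2} = 3 \cdot \frac{64}{9} = \frac{64}{3}$)
$\sqrt{-36675 + V{\left(131 \right)}} = \sqrt{-36675 + \frac{64}{3}} = \sqrt{- \frac{109961}{3}} = \frac{i \sqrt{329883}}{3}$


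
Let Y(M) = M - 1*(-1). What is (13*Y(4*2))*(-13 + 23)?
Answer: 1170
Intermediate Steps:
Y(M) = 1 + M (Y(M) = M + 1 = 1 + M)
(13*Y(4*2))*(-13 + 23) = (13*(1 + 4*2))*(-13 + 23) = (13*(1 + 8))*10 = (13*9)*10 = 117*10 = 1170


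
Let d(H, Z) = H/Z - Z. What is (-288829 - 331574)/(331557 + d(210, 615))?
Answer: -25436523/13568636 ≈ -1.8747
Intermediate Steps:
d(H, Z) = -Z + H/Z
(-288829 - 331574)/(331557 + d(210, 615)) = (-288829 - 331574)/(331557 + (-1*615 + 210/615)) = -620403/(331557 + (-615 + 210*(1/615))) = -620403/(331557 + (-615 + 14/41)) = -620403/(331557 - 25201/41) = -620403/13568636/41 = -620403*41/13568636 = -25436523/13568636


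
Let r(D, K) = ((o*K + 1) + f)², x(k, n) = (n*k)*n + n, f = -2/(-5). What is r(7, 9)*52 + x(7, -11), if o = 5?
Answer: 2819748/25 ≈ 1.1279e+5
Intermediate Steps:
f = ⅖ (f = -2*(-⅕) = ⅖ ≈ 0.40000)
x(k, n) = n + k*n² (x(k, n) = (k*n)*n + n = k*n² + n = n + k*n²)
r(D, K) = (7/5 + 5*K)² (r(D, K) = ((5*K + 1) + ⅖)² = ((1 + 5*K) + ⅖)² = (7/5 + 5*K)²)
r(7, 9)*52 + x(7, -11) = ((7 + 25*9)²/25)*52 - 11*(1 + 7*(-11)) = ((7 + 225)²/25)*52 - 11*(1 - 77) = ((1/25)*232²)*52 - 11*(-76) = ((1/25)*53824)*52 + 836 = (53824/25)*52 + 836 = 2798848/25 + 836 = 2819748/25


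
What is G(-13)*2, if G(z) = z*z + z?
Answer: 312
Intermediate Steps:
G(z) = z + z² (G(z) = z² + z = z + z²)
G(-13)*2 = -13*(1 - 13)*2 = -13*(-12)*2 = 156*2 = 312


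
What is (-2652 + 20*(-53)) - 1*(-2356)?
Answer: -1356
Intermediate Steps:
(-2652 + 20*(-53)) - 1*(-2356) = (-2652 - 1060) + 2356 = -3712 + 2356 = -1356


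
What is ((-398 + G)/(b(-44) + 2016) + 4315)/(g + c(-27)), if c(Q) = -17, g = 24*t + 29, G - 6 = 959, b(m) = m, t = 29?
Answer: 144233/23664 ≈ 6.0950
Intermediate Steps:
G = 965 (G = 6 + 959 = 965)
g = 725 (g = 24*29 + 29 = 696 + 29 = 725)
((-398 + G)/(b(-44) + 2016) + 4315)/(g + c(-27)) = ((-398 + 965)/(-44 + 2016) + 4315)/(725 - 17) = (567/1972 + 4315)/708 = (567*(1/1972) + 4315)*(1/708) = (567/1972 + 4315)*(1/708) = (8509747/1972)*(1/708) = 144233/23664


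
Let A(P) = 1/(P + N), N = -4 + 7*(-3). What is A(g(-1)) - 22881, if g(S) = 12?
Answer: -297454/13 ≈ -22881.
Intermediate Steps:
N = -25 (N = -4 - 21 = -25)
A(P) = 1/(-25 + P) (A(P) = 1/(P - 25) = 1/(-25 + P))
A(g(-1)) - 22881 = 1/(-25 + 12) - 22881 = 1/(-13) - 22881 = -1/13 - 22881 = -297454/13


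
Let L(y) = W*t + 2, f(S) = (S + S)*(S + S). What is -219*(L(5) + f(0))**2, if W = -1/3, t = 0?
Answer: -876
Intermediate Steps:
W = -1/3 (W = -1*1/3 = -1/3 ≈ -0.33333)
f(S) = 4*S**2 (f(S) = (2*S)*(2*S) = 4*S**2)
L(y) = 2 (L(y) = -1/3*0 + 2 = 0 + 2 = 2)
-219*(L(5) + f(0))**2 = -219*(2 + 4*0**2)**2 = -219*(2 + 4*0)**2 = -219*(2 + 0)**2 = -219*2**2 = -219*4 = -876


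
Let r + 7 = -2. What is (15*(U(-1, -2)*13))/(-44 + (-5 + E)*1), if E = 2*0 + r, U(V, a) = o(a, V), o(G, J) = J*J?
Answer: -195/58 ≈ -3.3621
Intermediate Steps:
r = -9 (r = -7 - 2 = -9)
o(G, J) = J²
U(V, a) = V²
E = -9 (E = 2*0 - 9 = 0 - 9 = -9)
(15*(U(-1, -2)*13))/(-44 + (-5 + E)*1) = (15*((-1)²*13))/(-44 + (-5 - 9)*1) = (15*(1*13))/(-44 - 14*1) = (15*13)/(-44 - 14) = 195/(-58) = 195*(-1/58) = -195/58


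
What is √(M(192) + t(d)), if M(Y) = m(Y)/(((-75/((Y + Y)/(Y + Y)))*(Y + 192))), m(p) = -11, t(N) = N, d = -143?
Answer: I*√8236778/240 ≈ 11.958*I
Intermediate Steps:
M(Y) = -11/(-14400 - 75*Y) (M(Y) = -11*(-1/(75*(Y + 192))) = -11*(-1/(75*(192 + Y))) = -11/(-14400 - 75*Y))
√(M(192) + t(d)) = √(11/(75*(192 + 192)) - 143) = √((11/75)/384 - 143) = √((11/75)*(1/384) - 143) = √(11/28800 - 143) = √(-4118389/28800) = I*√8236778/240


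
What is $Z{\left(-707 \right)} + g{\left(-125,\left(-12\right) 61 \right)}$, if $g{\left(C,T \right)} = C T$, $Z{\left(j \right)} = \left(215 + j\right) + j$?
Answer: $90301$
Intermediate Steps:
$Z{\left(j \right)} = 215 + 2 j$
$Z{\left(-707 \right)} + g{\left(-125,\left(-12\right) 61 \right)} = \left(215 + 2 \left(-707\right)\right) - 125 \left(\left(-12\right) 61\right) = \left(215 - 1414\right) - -91500 = -1199 + 91500 = 90301$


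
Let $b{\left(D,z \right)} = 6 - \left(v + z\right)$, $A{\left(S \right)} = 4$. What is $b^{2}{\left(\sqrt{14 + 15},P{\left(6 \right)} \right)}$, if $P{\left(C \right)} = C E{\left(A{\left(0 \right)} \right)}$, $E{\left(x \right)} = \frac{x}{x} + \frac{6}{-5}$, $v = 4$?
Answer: $\frac{256}{25} \approx 10.24$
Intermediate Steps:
$E{\left(x \right)} = - \frac{1}{5}$ ($E{\left(x \right)} = 1 + 6 \left(- \frac{1}{5}\right) = 1 - \frac{6}{5} = - \frac{1}{5}$)
$P{\left(C \right)} = - \frac{C}{5}$ ($P{\left(C \right)} = C \left(- \frac{1}{5}\right) = - \frac{C}{5}$)
$b{\left(D,z \right)} = 2 - z$ ($b{\left(D,z \right)} = 6 - \left(4 + z\right) = 2 - z$)
$b^{2}{\left(\sqrt{14 + 15},P{\left(6 \right)} \right)} = \left(2 - \left(- \frac{1}{5}\right) 6\right)^{2} = \left(2 - - \frac{6}{5}\right)^{2} = \left(2 + \frac{6}{5}\right)^{2} = \left(\frac{16}{5}\right)^{2} = \frac{256}{25}$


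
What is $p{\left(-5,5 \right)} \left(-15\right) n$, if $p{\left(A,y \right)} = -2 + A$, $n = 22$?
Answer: $2310$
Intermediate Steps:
$p{\left(-5,5 \right)} \left(-15\right) n = \left(-2 - 5\right) \left(-15\right) 22 = \left(-7\right) \left(-15\right) 22 = 105 \cdot 22 = 2310$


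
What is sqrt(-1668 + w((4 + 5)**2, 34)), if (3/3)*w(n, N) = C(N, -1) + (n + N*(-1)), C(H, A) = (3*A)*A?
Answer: I*sqrt(1618) ≈ 40.224*I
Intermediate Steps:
C(H, A) = 3*A**2
w(n, N) = 3 + n - N (w(n, N) = 3*(-1)**2 + (n + N*(-1)) = 3*1 + (n - N) = 3 + (n - N) = 3 + n - N)
sqrt(-1668 + w((4 + 5)**2, 34)) = sqrt(-1668 + (3 + (4 + 5)**2 - 1*34)) = sqrt(-1668 + (3 + 9**2 - 34)) = sqrt(-1668 + (3 + 81 - 34)) = sqrt(-1668 + 50) = sqrt(-1618) = I*sqrt(1618)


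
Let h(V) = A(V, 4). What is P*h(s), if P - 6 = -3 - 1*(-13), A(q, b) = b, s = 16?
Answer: 64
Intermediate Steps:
P = 16 (P = 6 + (-3 - 1*(-13)) = 6 + (-3 + 13) = 6 + 10 = 16)
h(V) = 4
P*h(s) = 16*4 = 64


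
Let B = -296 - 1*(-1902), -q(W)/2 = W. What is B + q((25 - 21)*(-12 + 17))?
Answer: 1566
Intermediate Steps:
q(W) = -2*W
B = 1606 (B = -296 + 1902 = 1606)
B + q((25 - 21)*(-12 + 17)) = 1606 - 2*(25 - 21)*(-12 + 17) = 1606 - 8*5 = 1606 - 2*20 = 1606 - 40 = 1566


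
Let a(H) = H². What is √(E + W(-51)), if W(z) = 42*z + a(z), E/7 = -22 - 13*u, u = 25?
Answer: I*√1970 ≈ 44.385*I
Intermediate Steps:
E = -2429 (E = 7*(-22 - 13*25) = 7*(-22 - 325) = 7*(-347) = -2429)
W(z) = z² + 42*z (W(z) = 42*z + z² = z² + 42*z)
√(E + W(-51)) = √(-2429 - 51*(42 - 51)) = √(-2429 - 51*(-9)) = √(-2429 + 459) = √(-1970) = I*√1970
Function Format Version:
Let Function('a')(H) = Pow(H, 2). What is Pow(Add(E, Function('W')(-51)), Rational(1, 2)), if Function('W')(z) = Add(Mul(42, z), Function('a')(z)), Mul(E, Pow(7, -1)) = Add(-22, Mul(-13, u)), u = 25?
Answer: Mul(I, Pow(1970, Rational(1, 2))) ≈ Mul(44.385, I)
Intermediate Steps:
E = -2429 (E = Mul(7, Add(-22, Mul(-13, 25))) = Mul(7, Add(-22, -325)) = Mul(7, -347) = -2429)
Function('W')(z) = Add(Pow(z, 2), Mul(42, z)) (Function('W')(z) = Add(Mul(42, z), Pow(z, 2)) = Add(Pow(z, 2), Mul(42, z)))
Pow(Add(E, Function('W')(-51)), Rational(1, 2)) = Pow(Add(-2429, Mul(-51, Add(42, -51))), Rational(1, 2)) = Pow(Add(-2429, Mul(-51, -9)), Rational(1, 2)) = Pow(Add(-2429, 459), Rational(1, 2)) = Pow(-1970, Rational(1, 2)) = Mul(I, Pow(1970, Rational(1, 2)))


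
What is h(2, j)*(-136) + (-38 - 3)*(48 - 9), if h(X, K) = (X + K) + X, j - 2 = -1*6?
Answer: -1599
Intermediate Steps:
j = -4 (j = 2 - 1*6 = 2 - 6 = -4)
h(X, K) = K + 2*X (h(X, K) = (K + X) + X = K + 2*X)
h(2, j)*(-136) + (-38 - 3)*(48 - 9) = (-4 + 2*2)*(-136) + (-38 - 3)*(48 - 9) = (-4 + 4)*(-136) - 41*39 = 0*(-136) - 1599 = 0 - 1599 = -1599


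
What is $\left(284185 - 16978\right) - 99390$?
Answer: $167817$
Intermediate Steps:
$\left(284185 - 16978\right) - 99390 = 267207 - 99390 = 167817$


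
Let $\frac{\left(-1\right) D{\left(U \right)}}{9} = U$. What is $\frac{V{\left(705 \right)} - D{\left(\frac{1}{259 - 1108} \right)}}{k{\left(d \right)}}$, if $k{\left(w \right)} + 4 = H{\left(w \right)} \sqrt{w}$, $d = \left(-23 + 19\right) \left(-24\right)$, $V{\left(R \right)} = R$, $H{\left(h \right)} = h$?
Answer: $\frac{49878}{15648485} + \frac{4788288 \sqrt{6}}{15648485} \approx 0.75271$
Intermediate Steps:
$D{\left(U \right)} = - 9 U$
$d = 96$ ($d = \left(-4\right) \left(-24\right) = 96$)
$k{\left(w \right)} = -4 + w^{\frac{3}{2}}$ ($k{\left(w \right)} = -4 + w \sqrt{w} = -4 + w^{\frac{3}{2}}$)
$\frac{V{\left(705 \right)} - D{\left(\frac{1}{259 - 1108} \right)}}{k{\left(d \right)}} = \frac{705 - - \frac{9}{259 - 1108}}{-4 + 96^{\frac{3}{2}}} = \frac{705 - - \frac{9}{-849}}{-4 + 384 \sqrt{6}} = \frac{705 - \left(-9\right) \left(- \frac{1}{849}\right)}{-4 + 384 \sqrt{6}} = \frac{705 - \frac{3}{283}}{-4 + 384 \sqrt{6}} = \frac{199512}{283 \left(-4 + 384 \sqrt{6}\right)}$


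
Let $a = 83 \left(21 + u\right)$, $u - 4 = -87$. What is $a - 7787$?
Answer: $-12933$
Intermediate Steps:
$u = -83$ ($u = 4 - 87 = -83$)
$a = -5146$ ($a = 83 \left(21 - 83\right) = 83 \left(-62\right) = -5146$)
$a - 7787 = -5146 - 7787 = -12933$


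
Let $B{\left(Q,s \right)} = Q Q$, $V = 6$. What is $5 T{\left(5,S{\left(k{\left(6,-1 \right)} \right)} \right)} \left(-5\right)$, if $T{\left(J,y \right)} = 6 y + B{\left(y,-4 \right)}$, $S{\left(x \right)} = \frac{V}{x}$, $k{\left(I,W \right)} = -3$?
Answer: $200$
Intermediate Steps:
$S{\left(x \right)} = \frac{6}{x}$
$B{\left(Q,s \right)} = Q^{2}$
$T{\left(J,y \right)} = y^{2} + 6 y$ ($T{\left(J,y \right)} = 6 y + y^{2} = y^{2} + 6 y$)
$5 T{\left(5,S{\left(k{\left(6,-1 \right)} \right)} \right)} \left(-5\right) = 5 \frac{6}{-3} \left(6 + \frac{6}{-3}\right) \left(-5\right) = 5 \cdot 6 \left(- \frac{1}{3}\right) \left(6 + 6 \left(- \frac{1}{3}\right)\right) \left(-5\right) = 5 \left(- 2 \left(6 - 2\right)\right) \left(-5\right) = 5 \left(\left(-2\right) 4\right) \left(-5\right) = 5 \left(-8\right) \left(-5\right) = \left(-40\right) \left(-5\right) = 200$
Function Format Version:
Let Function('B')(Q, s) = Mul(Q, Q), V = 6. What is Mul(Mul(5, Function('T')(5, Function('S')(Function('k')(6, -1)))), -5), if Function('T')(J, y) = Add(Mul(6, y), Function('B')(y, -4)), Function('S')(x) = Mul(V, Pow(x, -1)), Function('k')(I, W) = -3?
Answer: 200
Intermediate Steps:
Function('S')(x) = Mul(6, Pow(x, -1))
Function('B')(Q, s) = Pow(Q, 2)
Function('T')(J, y) = Add(Pow(y, 2), Mul(6, y)) (Function('T')(J, y) = Add(Mul(6, y), Pow(y, 2)) = Add(Pow(y, 2), Mul(6, y)))
Mul(Mul(5, Function('T')(5, Function('S')(Function('k')(6, -1)))), -5) = Mul(Mul(5, Mul(Mul(6, Pow(-3, -1)), Add(6, Mul(6, Pow(-3, -1))))), -5) = Mul(Mul(5, Mul(Mul(6, Rational(-1, 3)), Add(6, Mul(6, Rational(-1, 3))))), -5) = Mul(Mul(5, Mul(-2, Add(6, -2))), -5) = Mul(Mul(5, Mul(-2, 4)), -5) = Mul(Mul(5, -8), -5) = Mul(-40, -5) = 200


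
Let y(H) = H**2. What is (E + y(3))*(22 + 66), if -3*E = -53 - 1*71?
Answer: 13288/3 ≈ 4429.3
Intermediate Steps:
E = 124/3 (E = -(-53 - 1*71)/3 = -(-53 - 71)/3 = -1/3*(-124) = 124/3 ≈ 41.333)
(E + y(3))*(22 + 66) = (124/3 + 3**2)*(22 + 66) = (124/3 + 9)*88 = (151/3)*88 = 13288/3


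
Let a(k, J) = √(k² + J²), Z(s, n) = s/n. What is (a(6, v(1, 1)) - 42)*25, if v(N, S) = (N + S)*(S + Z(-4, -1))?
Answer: -1050 + 50*√34 ≈ -758.45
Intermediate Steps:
v(N, S) = (4 + S)*(N + S) (v(N, S) = (N + S)*(S - 4/(-1)) = (N + S)*(S - 4*(-1)) = (N + S)*(S + 4) = (N + S)*(4 + S) = (4 + S)*(N + S))
a(k, J) = √(J² + k²)
(a(6, v(1, 1)) - 42)*25 = (√((1² + 4*1 + 4*1 + 1*1)² + 6²) - 42)*25 = (√((1 + 4 + 4 + 1)² + 36) - 42)*25 = (√(10² + 36) - 42)*25 = (√(100 + 36) - 42)*25 = (√136 - 42)*25 = (2*√34 - 42)*25 = (-42 + 2*√34)*25 = -1050 + 50*√34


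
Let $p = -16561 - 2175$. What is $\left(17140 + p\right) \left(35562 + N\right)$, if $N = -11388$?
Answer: $-38581704$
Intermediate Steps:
$p = -18736$
$\left(17140 + p\right) \left(35562 + N\right) = \left(17140 - 18736\right) \left(35562 - 11388\right) = \left(-1596\right) 24174 = -38581704$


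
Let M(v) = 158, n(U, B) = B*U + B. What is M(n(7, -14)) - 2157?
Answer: -1999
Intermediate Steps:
n(U, B) = B + B*U
M(n(7, -14)) - 2157 = 158 - 2157 = -1999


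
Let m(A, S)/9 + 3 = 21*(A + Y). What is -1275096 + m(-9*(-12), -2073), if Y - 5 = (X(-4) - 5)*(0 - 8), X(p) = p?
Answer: -1240158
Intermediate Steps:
Y = 77 (Y = 5 + (-4 - 5)*(0 - 8) = 5 - 9*(-8) = 5 + 72 = 77)
m(A, S) = 14526 + 189*A (m(A, S) = -27 + 9*(21*(A + 77)) = -27 + 9*(21*(77 + A)) = -27 + 9*(1617 + 21*A) = -27 + (14553 + 189*A) = 14526 + 189*A)
-1275096 + m(-9*(-12), -2073) = -1275096 + (14526 + 189*(-9*(-12))) = -1275096 + (14526 + 189*108) = -1275096 + (14526 + 20412) = -1275096 + 34938 = -1240158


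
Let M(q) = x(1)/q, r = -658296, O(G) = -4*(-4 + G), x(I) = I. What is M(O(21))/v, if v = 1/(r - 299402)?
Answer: 478849/34 ≈ 14084.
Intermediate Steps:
O(G) = 16 - 4*G
v = -1/957698 (v = 1/(-658296 - 299402) = 1/(-957698) = -1/957698 ≈ -1.0442e-6)
M(q) = 1/q
M(O(21))/v = 1/((16 - 4*21)*(-1/957698)) = -957698/(16 - 84) = -957698/(-68) = -1/68*(-957698) = 478849/34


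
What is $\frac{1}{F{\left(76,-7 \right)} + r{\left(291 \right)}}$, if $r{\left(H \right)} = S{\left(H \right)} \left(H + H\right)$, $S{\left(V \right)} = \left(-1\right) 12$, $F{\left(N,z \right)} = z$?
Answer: $- \frac{1}{6991} \approx -0.00014304$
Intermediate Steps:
$S{\left(V \right)} = -12$
$r{\left(H \right)} = - 24 H$ ($r{\left(H \right)} = - 12 \left(H + H\right) = - 12 \cdot 2 H = - 24 H$)
$\frac{1}{F{\left(76,-7 \right)} + r{\left(291 \right)}} = \frac{1}{-7 - 6984} = \frac{1}{-6991} = - \frac{1}{6991}$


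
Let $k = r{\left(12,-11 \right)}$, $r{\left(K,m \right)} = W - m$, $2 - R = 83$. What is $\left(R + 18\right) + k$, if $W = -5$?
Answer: $-57$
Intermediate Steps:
$R = -81$ ($R = 2 - 83 = -81$)
$r{\left(K,m \right)} = -5 - m$
$k = 6$ ($k = -5 - -11 = -5 + 11 = 6$)
$\left(R + 18\right) + k = \left(-81 + 18\right) + 6 = -63 + 6 = -57$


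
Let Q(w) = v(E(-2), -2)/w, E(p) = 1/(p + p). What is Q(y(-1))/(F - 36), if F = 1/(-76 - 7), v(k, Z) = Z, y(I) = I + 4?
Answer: 166/8967 ≈ 0.018512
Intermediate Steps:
E(p) = 1/(2*p)
y(I) = 4 + I
F = -1/83 (F = 1/(-83) = -1/83 ≈ -0.012048)
Q(w) = -2/w
Q(y(-1))/(F - 36) = (-2/(4 - 1))/(-1/83 - 36) = (-2/3)/(-2989/83) = -2*1/3*(-83/2989) = -2/3*(-83/2989) = 166/8967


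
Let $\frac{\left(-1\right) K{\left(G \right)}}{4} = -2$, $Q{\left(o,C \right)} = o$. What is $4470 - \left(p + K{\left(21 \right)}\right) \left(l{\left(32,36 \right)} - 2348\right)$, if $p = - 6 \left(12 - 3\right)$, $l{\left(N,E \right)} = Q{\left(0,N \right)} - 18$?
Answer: $-104366$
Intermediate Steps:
$l{\left(N,E \right)} = -18$ ($l{\left(N,E \right)} = 0 - 18 = -18$)
$p = -54$ ($p = \left(-6\right) 9 = -54$)
$K{\left(G \right)} = 8$ ($K{\left(G \right)} = \left(-4\right) \left(-2\right) = 8$)
$4470 - \left(p + K{\left(21 \right)}\right) \left(l{\left(32,36 \right)} - 2348\right) = 4470 - \left(-54 + 8\right) \left(-18 - 2348\right) = 4470 - \left(-46\right) \left(-2366\right) = 4470 - 108836 = -104366$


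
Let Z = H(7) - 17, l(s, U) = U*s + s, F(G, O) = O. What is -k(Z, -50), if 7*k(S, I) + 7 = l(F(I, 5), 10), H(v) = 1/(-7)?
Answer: -48/7 ≈ -6.8571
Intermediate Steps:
H(v) = -⅐
l(s, U) = s + U*s
Z = -120/7 (Z = -⅐ - 17 = -120/7 ≈ -17.143)
k(S, I) = 48/7 (k(S, I) = -1 + (5*(1 + 10))/7 = -1 + (5*11)/7 = -1 + (⅐)*55 = -1 + 55/7 = 48/7)
-k(Z, -50) = -1*48/7 = -48/7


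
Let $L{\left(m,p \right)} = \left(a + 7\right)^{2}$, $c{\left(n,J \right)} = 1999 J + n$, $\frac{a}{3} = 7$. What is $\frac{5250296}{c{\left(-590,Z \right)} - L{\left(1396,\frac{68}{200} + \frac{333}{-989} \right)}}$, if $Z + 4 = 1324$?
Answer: $\frac{2625148}{1318653} \approx 1.9908$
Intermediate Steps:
$a = 21$ ($a = 3 \cdot 7 = 21$)
$Z = 1320$ ($Z = -4 + 1324 = 1320$)
$c{\left(n,J \right)} = n + 1999 J$
$L{\left(m,p \right)} = 784$ ($L{\left(m,p \right)} = \left(21 + 7\right)^{2} = 28^{2} = 784$)
$\frac{5250296}{c{\left(-590,Z \right)} - L{\left(1396,\frac{68}{200} + \frac{333}{-989} \right)}} = \frac{5250296}{\left(-590 + 1999 \cdot 1320\right) - 784} = \frac{5250296}{\left(-590 + 2638680\right) - 784} = \frac{5250296}{2638090 - 784} = \frac{5250296}{2637306} = 5250296 \cdot \frac{1}{2637306} = \frac{2625148}{1318653}$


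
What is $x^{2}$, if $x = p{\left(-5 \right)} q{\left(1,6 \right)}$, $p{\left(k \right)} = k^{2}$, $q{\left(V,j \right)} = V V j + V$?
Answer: $30625$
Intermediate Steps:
$q{\left(V,j \right)} = V + j V^{2}$ ($q{\left(V,j \right)} = V^{2} j + V = j V^{2} + V = V + j V^{2}$)
$x = 175$ ($x = \left(-5\right)^{2} \cdot 1 \left(1 + 1 \cdot 6\right) = 25 \cdot 1 \left(1 + 6\right) = 25 \cdot 1 \cdot 7 = 25 \cdot 7 = 175$)
$x^{2} = 175^{2} = 30625$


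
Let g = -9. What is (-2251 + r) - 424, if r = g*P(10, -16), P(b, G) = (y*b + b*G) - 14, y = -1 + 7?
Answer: -1649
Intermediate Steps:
y = 6
P(b, G) = -14 + 6*b + G*b (P(b, G) = (6*b + b*G) - 14 = (6*b + G*b) - 14 = -14 + 6*b + G*b)
r = 1026 (r = -9*(-14 + 6*10 - 16*10) = -9*(-14 + 60 - 160) = -9*(-114) = 1026)
(-2251 + r) - 424 = (-2251 + 1026) - 424 = -1225 - 424 = -1649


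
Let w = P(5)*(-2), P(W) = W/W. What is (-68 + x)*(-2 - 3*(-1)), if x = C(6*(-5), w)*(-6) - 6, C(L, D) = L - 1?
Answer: 112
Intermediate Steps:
P(W) = 1
w = -2 (w = 1*(-2) = -2)
C(L, D) = -1 + L
x = 180 (x = (-1 + 6*(-5))*(-6) - 6 = (-1 - 30)*(-6) - 6 = -31*(-6) - 6 = 186 - 6 = 180)
(-68 + x)*(-2 - 3*(-1)) = (-68 + 180)*(-2 - 3*(-1)) = 112*(-2 + 3) = 112*1 = 112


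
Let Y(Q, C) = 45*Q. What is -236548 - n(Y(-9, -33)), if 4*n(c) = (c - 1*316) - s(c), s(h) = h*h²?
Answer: -16843899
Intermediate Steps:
s(h) = h³
n(c) = -79 - c³/4 + c/4 (n(c) = ((c - 1*316) - c³)/4 = ((c - 316) - c³)/4 = ((-316 + c) - c³)/4 = (-316 + c - c³)/4 = -79 - c³/4 + c/4)
-236548 - n(Y(-9, -33)) = -236548 - (-79 - (45*(-9))³/4 + (45*(-9))/4) = -236548 - (-79 - ¼*(-405)³ + (¼)*(-405)) = -236548 - (-79 - ¼*(-66430125) - 405/4) = -236548 - (-79 + 66430125/4 - 405/4) = -236548 - 1*16607351 = -236548 - 16607351 = -16843899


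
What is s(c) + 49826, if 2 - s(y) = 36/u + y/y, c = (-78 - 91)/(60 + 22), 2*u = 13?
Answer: 647679/13 ≈ 49821.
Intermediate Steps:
u = 13/2 (u = (1/2)*13 = 13/2 ≈ 6.5000)
c = -169/82 ≈ -2.0610
s(y) = -59/13 (s(y) = 2 - (36/(13/2) + y/y) = 2 - (36*(2/13) + 1) = 2 - (72/13 + 1) = 2 - 1*85/13 = 2 - 85/13 = -59/13)
s(c) + 49826 = -59/13 + 49826 = 647679/13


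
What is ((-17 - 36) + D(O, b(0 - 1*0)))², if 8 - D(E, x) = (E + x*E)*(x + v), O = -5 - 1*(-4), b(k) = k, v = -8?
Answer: 2809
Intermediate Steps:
O = -1 (O = -5 + 4 = -1)
D(E, x) = 8 - (-8 + x)*(E + E*x) (D(E, x) = 8 - (E + x*E)*(x - 8) = 8 - (E + E*x)*(-8 + x) = 8 - (-8 + x)*(E + E*x))
((-17 - 36) + D(O, b(0 - 1*0)))² = ((-17 - 36) + (8 + 8*(-1) - 1*(-1)*(0 - 1*0)² + 7*(-1)*(0 - 1*0)))² = (-53 + (8 - 8 - 1*(-1)*(0 + 0)² + 7*(-1)*(0 + 0)))² = (-53 + (8 - 8 - 1*(-1)*0² + 7*(-1)*0))² = (-53 + (8 - 8 - 1*(-1)*0 + 0))² = (-53 + (8 - 8 + 0 + 0))² = (-53 + 0)² = (-53)² = 2809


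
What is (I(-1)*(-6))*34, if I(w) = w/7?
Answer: 204/7 ≈ 29.143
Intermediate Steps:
I(w) = w/7 (I(w) = w*(⅐) = w/7)
(I(-1)*(-6))*34 = (((⅐)*(-1))*(-6))*34 = -⅐*(-6)*34 = (6/7)*34 = 204/7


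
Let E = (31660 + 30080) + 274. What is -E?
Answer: -62014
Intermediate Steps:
E = 62014 (E = 61740 + 274 = 62014)
-E = -1*62014 = -62014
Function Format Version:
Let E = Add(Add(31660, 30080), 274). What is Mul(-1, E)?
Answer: -62014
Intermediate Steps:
E = 62014 (E = Add(61740, 274) = 62014)
Mul(-1, E) = Mul(-1, 62014) = -62014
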